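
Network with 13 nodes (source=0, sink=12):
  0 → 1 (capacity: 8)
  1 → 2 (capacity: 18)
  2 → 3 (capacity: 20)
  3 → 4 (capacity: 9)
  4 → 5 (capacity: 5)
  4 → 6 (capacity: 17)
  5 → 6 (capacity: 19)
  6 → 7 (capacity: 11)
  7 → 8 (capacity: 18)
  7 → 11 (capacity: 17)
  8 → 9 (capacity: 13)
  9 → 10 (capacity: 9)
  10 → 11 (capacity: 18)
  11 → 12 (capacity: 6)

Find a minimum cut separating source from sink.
Min cut value = 6, edges: (11,12)

Min cut value: 6
Partition: S = [0, 1, 2, 3, 4, 5, 6, 7, 8, 9, 10, 11], T = [12]
Cut edges: (11,12)

By max-flow min-cut theorem, max flow = min cut = 6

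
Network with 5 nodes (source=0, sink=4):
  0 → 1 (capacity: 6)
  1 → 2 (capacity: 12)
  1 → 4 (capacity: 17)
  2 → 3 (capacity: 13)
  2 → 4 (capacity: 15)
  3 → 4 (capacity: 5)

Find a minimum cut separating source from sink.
Min cut value = 6, edges: (0,1)

Min cut value: 6
Partition: S = [0], T = [1, 2, 3, 4]
Cut edges: (0,1)

By max-flow min-cut theorem, max flow = min cut = 6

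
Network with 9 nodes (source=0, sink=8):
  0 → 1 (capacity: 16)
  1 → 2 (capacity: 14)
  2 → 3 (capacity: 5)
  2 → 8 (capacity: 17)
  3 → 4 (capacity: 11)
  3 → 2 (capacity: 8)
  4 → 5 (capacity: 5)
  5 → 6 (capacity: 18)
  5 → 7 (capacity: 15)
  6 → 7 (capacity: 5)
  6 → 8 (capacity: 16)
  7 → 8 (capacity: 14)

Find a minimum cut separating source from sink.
Min cut value = 14, edges: (1,2)

Min cut value: 14
Partition: S = [0, 1], T = [2, 3, 4, 5, 6, 7, 8]
Cut edges: (1,2)

By max-flow min-cut theorem, max flow = min cut = 14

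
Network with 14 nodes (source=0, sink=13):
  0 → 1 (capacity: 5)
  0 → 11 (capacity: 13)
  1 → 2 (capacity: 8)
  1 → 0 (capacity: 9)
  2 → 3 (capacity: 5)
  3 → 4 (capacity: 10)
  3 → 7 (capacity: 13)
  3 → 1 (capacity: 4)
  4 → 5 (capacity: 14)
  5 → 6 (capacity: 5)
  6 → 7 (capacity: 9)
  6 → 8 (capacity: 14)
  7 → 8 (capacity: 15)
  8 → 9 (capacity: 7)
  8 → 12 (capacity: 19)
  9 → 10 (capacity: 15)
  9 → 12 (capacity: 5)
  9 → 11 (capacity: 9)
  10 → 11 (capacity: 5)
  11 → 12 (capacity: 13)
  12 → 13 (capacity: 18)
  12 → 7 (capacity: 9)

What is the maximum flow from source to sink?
Maximum flow = 18

Max flow: 18

Flow assignment:
  0 → 1: 5/5
  0 → 11: 13/13
  1 → 2: 5/8
  2 → 3: 5/5
  3 → 7: 5/13
  7 → 8: 5/15
  8 → 12: 5/19
  11 → 12: 13/13
  12 → 13: 18/18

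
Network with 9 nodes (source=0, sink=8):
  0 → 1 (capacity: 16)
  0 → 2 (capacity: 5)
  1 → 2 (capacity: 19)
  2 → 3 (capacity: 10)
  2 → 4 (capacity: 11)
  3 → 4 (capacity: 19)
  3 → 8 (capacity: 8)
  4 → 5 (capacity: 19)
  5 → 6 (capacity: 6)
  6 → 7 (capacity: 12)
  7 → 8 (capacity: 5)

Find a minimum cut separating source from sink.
Min cut value = 13, edges: (3,8), (7,8)

Min cut value: 13
Partition: S = [0, 1, 2, 3, 4, 5, 6, 7], T = [8]
Cut edges: (3,8), (7,8)

By max-flow min-cut theorem, max flow = min cut = 13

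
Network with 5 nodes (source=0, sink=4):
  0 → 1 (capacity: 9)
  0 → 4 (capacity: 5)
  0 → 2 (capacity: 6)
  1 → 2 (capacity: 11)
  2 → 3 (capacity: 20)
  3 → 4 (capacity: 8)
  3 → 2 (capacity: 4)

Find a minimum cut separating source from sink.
Min cut value = 13, edges: (0,4), (3,4)

Min cut value: 13
Partition: S = [0, 1, 2, 3], T = [4]
Cut edges: (0,4), (3,4)

By max-flow min-cut theorem, max flow = min cut = 13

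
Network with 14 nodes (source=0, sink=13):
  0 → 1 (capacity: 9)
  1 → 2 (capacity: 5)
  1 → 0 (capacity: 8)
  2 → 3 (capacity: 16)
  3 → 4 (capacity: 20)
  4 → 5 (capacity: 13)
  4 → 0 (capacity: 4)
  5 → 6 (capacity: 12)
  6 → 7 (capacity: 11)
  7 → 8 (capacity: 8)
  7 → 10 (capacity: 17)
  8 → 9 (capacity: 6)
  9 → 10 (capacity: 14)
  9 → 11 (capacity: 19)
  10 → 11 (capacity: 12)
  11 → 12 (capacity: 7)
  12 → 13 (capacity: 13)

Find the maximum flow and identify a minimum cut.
Max flow = 5, Min cut edges: (1,2)

Maximum flow: 5
Minimum cut: (1,2)
Partition: S = [0, 1], T = [2, 3, 4, 5, 6, 7, 8, 9, 10, 11, 12, 13]

Max-flow min-cut theorem verified: both equal 5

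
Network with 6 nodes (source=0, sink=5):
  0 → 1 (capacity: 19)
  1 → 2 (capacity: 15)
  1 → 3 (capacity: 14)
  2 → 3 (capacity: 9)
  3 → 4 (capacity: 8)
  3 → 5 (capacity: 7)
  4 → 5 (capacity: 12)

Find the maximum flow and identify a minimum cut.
Max flow = 15, Min cut edges: (3,4), (3,5)

Maximum flow: 15
Minimum cut: (3,4), (3,5)
Partition: S = [0, 1, 2, 3], T = [4, 5]

Max-flow min-cut theorem verified: both equal 15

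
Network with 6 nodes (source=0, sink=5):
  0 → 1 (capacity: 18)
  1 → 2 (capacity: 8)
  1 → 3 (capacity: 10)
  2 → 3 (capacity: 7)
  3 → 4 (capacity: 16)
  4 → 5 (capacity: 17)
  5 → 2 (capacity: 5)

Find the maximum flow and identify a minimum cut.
Max flow = 16, Min cut edges: (3,4)

Maximum flow: 16
Minimum cut: (3,4)
Partition: S = [0, 1, 2, 3], T = [4, 5]

Max-flow min-cut theorem verified: both equal 16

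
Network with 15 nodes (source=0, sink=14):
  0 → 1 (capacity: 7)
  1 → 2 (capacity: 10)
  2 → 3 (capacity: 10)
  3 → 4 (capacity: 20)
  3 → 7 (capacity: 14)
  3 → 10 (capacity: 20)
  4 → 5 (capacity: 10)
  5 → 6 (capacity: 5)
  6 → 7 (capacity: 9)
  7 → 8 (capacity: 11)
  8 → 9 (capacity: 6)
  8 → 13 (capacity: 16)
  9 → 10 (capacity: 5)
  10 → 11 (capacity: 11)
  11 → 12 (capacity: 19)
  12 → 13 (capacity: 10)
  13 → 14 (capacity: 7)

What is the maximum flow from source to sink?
Maximum flow = 7

Max flow: 7

Flow assignment:
  0 → 1: 7/7
  1 → 2: 7/10
  2 → 3: 7/10
  3 → 7: 7/14
  7 → 8: 7/11
  8 → 13: 7/16
  13 → 14: 7/7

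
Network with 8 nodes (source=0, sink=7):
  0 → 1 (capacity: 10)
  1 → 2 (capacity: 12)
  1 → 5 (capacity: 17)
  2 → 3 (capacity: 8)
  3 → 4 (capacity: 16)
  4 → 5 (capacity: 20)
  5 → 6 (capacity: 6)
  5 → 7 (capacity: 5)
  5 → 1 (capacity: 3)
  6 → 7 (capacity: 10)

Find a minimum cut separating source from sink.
Min cut value = 10, edges: (0,1)

Min cut value: 10
Partition: S = [0], T = [1, 2, 3, 4, 5, 6, 7]
Cut edges: (0,1)

By max-flow min-cut theorem, max flow = min cut = 10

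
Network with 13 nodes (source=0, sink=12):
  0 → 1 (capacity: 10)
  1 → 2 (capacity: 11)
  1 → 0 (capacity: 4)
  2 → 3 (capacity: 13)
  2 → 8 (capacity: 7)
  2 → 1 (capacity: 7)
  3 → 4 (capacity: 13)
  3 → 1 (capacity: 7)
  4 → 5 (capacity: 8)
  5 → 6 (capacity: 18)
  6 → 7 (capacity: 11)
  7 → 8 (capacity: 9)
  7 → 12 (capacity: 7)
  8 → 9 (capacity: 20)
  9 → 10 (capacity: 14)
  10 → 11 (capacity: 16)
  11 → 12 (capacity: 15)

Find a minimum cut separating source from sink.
Min cut value = 10, edges: (0,1)

Min cut value: 10
Partition: S = [0], T = [1, 2, 3, 4, 5, 6, 7, 8, 9, 10, 11, 12]
Cut edges: (0,1)

By max-flow min-cut theorem, max flow = min cut = 10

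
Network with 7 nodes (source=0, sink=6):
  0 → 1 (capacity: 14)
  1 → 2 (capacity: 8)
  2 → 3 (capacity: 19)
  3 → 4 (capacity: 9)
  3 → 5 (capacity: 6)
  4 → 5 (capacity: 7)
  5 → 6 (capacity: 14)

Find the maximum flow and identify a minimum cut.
Max flow = 8, Min cut edges: (1,2)

Maximum flow: 8
Minimum cut: (1,2)
Partition: S = [0, 1], T = [2, 3, 4, 5, 6]

Max-flow min-cut theorem verified: both equal 8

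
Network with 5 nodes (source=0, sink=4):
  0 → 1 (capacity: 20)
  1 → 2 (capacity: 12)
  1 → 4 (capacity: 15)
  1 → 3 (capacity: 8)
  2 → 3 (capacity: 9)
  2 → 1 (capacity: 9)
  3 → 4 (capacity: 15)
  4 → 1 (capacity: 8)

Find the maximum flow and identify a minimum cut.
Max flow = 20, Min cut edges: (0,1)

Maximum flow: 20
Minimum cut: (0,1)
Partition: S = [0], T = [1, 2, 3, 4]

Max-flow min-cut theorem verified: both equal 20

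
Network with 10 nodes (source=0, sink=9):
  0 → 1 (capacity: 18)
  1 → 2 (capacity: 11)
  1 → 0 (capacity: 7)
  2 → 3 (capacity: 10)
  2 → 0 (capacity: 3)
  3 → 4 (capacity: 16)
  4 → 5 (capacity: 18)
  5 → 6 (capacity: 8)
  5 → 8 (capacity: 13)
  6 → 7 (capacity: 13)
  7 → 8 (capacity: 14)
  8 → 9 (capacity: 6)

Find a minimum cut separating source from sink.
Min cut value = 6, edges: (8,9)

Min cut value: 6
Partition: S = [0, 1, 2, 3, 4, 5, 6, 7, 8], T = [9]
Cut edges: (8,9)

By max-flow min-cut theorem, max flow = min cut = 6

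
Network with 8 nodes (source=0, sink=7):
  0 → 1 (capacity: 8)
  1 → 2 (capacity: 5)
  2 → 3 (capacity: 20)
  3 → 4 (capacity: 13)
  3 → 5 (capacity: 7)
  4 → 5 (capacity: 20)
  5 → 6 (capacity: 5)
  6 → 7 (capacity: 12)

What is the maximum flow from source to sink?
Maximum flow = 5

Max flow: 5

Flow assignment:
  0 → 1: 5/8
  1 → 2: 5/5
  2 → 3: 5/20
  3 → 5: 5/7
  5 → 6: 5/5
  6 → 7: 5/12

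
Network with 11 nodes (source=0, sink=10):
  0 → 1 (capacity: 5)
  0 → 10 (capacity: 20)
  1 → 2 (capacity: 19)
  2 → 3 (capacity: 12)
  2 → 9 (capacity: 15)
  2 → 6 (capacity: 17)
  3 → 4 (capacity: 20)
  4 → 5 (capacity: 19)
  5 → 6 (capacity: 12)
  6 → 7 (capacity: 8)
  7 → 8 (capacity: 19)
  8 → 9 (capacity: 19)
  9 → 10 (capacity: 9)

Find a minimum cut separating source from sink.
Min cut value = 25, edges: (0,1), (0,10)

Min cut value: 25
Partition: S = [0], T = [1, 2, 3, 4, 5, 6, 7, 8, 9, 10]
Cut edges: (0,1), (0,10)

By max-flow min-cut theorem, max flow = min cut = 25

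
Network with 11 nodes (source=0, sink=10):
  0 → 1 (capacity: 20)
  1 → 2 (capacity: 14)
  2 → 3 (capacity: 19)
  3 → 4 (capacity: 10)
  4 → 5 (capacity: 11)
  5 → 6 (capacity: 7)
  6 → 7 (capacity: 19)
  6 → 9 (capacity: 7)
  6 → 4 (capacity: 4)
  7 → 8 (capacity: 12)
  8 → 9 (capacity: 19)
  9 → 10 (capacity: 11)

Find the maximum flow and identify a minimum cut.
Max flow = 7, Min cut edges: (5,6)

Maximum flow: 7
Minimum cut: (5,6)
Partition: S = [0, 1, 2, 3, 4, 5], T = [6, 7, 8, 9, 10]

Max-flow min-cut theorem verified: both equal 7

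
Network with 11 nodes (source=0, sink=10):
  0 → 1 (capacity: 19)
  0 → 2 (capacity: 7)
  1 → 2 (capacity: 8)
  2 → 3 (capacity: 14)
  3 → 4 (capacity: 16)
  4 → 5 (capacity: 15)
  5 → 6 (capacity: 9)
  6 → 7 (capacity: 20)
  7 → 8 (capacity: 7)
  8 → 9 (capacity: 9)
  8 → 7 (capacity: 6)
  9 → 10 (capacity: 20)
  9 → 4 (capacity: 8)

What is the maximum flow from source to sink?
Maximum flow = 7

Max flow: 7

Flow assignment:
  0 → 1: 7/19
  1 → 2: 7/8
  2 → 3: 7/14
  3 → 4: 7/16
  4 → 5: 7/15
  5 → 6: 7/9
  6 → 7: 7/20
  7 → 8: 7/7
  8 → 9: 7/9
  9 → 10: 7/20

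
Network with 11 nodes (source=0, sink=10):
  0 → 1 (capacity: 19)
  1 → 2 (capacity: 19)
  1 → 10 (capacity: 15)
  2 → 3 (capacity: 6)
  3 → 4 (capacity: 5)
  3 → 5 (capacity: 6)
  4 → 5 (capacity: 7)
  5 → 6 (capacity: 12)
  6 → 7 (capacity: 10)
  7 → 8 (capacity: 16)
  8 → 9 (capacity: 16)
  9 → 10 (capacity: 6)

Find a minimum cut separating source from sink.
Min cut value = 19, edges: (0,1)

Min cut value: 19
Partition: S = [0], T = [1, 2, 3, 4, 5, 6, 7, 8, 9, 10]
Cut edges: (0,1)

By max-flow min-cut theorem, max flow = min cut = 19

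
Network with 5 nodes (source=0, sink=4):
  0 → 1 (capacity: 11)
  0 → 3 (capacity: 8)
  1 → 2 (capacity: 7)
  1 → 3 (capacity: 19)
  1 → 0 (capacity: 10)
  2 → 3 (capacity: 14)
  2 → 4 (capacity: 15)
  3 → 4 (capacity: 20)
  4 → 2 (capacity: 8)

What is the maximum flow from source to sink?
Maximum flow = 19

Max flow: 19

Flow assignment:
  0 → 1: 11/11
  0 → 3: 8/8
  1 → 2: 7/7
  1 → 3: 4/19
  2 → 4: 7/15
  3 → 4: 12/20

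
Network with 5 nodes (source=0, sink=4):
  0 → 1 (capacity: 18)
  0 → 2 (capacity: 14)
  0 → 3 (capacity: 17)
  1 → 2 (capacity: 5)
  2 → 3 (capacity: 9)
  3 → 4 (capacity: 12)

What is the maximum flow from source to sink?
Maximum flow = 12

Max flow: 12

Flow assignment:
  0 → 1: 5/18
  0 → 2: 4/14
  0 → 3: 3/17
  1 → 2: 5/5
  2 → 3: 9/9
  3 → 4: 12/12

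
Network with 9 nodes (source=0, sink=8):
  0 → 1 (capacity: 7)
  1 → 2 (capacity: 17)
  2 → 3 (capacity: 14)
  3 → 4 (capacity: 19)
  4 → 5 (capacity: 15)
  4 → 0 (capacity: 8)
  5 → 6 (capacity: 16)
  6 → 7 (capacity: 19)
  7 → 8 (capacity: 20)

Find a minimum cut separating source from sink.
Min cut value = 7, edges: (0,1)

Min cut value: 7
Partition: S = [0], T = [1, 2, 3, 4, 5, 6, 7, 8]
Cut edges: (0,1)

By max-flow min-cut theorem, max flow = min cut = 7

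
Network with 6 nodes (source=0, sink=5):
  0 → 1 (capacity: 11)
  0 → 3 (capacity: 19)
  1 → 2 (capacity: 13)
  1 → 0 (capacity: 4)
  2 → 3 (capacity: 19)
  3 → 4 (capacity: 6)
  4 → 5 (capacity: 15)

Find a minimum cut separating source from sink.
Min cut value = 6, edges: (3,4)

Min cut value: 6
Partition: S = [0, 1, 2, 3], T = [4, 5]
Cut edges: (3,4)

By max-flow min-cut theorem, max flow = min cut = 6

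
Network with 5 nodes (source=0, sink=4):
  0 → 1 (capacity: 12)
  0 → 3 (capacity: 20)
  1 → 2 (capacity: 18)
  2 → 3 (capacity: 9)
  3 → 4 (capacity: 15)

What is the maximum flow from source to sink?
Maximum flow = 15

Max flow: 15

Flow assignment:
  0 → 1: 9/12
  0 → 3: 6/20
  1 → 2: 9/18
  2 → 3: 9/9
  3 → 4: 15/15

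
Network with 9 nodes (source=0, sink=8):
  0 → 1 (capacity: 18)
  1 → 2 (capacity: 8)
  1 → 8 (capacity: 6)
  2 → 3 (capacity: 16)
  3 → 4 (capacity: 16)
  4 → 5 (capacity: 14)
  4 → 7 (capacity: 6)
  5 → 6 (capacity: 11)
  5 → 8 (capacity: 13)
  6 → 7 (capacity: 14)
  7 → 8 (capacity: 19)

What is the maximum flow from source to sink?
Maximum flow = 14

Max flow: 14

Flow assignment:
  0 → 1: 14/18
  1 → 2: 8/8
  1 → 8: 6/6
  2 → 3: 8/16
  3 → 4: 8/16
  4 → 5: 8/14
  5 → 8: 8/13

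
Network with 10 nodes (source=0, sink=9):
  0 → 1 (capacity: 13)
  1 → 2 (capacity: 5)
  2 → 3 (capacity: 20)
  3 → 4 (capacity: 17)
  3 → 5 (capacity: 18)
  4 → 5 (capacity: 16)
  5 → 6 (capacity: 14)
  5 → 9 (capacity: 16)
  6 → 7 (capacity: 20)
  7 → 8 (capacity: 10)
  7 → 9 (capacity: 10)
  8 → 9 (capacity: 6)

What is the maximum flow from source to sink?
Maximum flow = 5

Max flow: 5

Flow assignment:
  0 → 1: 5/13
  1 → 2: 5/5
  2 → 3: 5/20
  3 → 5: 5/18
  5 → 9: 5/16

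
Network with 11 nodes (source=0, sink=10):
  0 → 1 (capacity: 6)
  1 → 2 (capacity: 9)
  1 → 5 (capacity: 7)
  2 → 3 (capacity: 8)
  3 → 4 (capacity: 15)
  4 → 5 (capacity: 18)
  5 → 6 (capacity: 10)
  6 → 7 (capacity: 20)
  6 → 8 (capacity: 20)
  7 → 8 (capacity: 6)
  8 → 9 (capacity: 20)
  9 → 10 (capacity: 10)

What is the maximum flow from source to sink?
Maximum flow = 6

Max flow: 6

Flow assignment:
  0 → 1: 6/6
  1 → 5: 6/7
  5 → 6: 6/10
  6 → 8: 6/20
  8 → 9: 6/20
  9 → 10: 6/10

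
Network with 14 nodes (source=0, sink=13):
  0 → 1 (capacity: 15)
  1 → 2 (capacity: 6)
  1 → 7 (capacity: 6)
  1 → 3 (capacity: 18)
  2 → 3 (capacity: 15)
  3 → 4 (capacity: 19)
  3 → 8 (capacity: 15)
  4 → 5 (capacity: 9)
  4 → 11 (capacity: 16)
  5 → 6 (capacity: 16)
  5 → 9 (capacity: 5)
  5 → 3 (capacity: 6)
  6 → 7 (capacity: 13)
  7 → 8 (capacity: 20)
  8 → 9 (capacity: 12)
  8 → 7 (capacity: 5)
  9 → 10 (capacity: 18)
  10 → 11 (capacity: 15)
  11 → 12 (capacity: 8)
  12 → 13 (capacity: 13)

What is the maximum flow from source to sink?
Maximum flow = 8

Max flow: 8

Flow assignment:
  0 → 1: 8/15
  1 → 3: 8/18
  3 → 4: 8/19
  4 → 11: 8/16
  11 → 12: 8/8
  12 → 13: 8/13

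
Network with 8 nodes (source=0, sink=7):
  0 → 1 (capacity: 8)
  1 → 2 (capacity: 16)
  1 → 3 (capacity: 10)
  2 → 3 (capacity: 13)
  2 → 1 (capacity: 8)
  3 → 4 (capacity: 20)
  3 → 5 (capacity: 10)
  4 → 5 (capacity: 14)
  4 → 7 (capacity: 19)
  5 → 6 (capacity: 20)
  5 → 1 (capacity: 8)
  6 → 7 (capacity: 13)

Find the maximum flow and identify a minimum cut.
Max flow = 8, Min cut edges: (0,1)

Maximum flow: 8
Minimum cut: (0,1)
Partition: S = [0], T = [1, 2, 3, 4, 5, 6, 7]

Max-flow min-cut theorem verified: both equal 8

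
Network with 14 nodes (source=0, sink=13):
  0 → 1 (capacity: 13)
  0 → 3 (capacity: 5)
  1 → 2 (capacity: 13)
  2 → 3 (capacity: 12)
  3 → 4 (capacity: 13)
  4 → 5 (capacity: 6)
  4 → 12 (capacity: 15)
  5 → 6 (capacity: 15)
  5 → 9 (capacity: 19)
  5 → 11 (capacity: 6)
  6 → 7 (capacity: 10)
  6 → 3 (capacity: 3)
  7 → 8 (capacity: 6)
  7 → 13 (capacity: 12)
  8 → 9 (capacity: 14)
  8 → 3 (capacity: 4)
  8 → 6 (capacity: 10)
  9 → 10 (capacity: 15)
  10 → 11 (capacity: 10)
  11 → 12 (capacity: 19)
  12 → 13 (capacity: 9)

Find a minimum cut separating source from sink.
Min cut value = 13, edges: (3,4)

Min cut value: 13
Partition: S = [0, 1, 2, 3], T = [4, 5, 6, 7, 8, 9, 10, 11, 12, 13]
Cut edges: (3,4)

By max-flow min-cut theorem, max flow = min cut = 13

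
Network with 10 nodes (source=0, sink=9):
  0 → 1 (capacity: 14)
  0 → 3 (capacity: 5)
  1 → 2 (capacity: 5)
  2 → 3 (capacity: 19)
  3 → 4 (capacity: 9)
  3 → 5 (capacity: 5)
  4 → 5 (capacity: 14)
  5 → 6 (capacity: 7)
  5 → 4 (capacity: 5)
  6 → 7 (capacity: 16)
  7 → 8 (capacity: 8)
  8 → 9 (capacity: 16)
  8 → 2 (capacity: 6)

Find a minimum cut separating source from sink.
Min cut value = 7, edges: (5,6)

Min cut value: 7
Partition: S = [0, 1, 2, 3, 4, 5], T = [6, 7, 8, 9]
Cut edges: (5,6)

By max-flow min-cut theorem, max flow = min cut = 7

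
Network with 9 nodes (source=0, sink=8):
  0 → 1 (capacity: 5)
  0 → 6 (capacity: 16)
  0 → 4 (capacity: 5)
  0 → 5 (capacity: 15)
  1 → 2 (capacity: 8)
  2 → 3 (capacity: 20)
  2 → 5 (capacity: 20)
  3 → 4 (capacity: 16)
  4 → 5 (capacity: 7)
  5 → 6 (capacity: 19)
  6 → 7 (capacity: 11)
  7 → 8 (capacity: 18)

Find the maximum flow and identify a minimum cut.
Max flow = 11, Min cut edges: (6,7)

Maximum flow: 11
Minimum cut: (6,7)
Partition: S = [0, 1, 2, 3, 4, 5, 6], T = [7, 8]

Max-flow min-cut theorem verified: both equal 11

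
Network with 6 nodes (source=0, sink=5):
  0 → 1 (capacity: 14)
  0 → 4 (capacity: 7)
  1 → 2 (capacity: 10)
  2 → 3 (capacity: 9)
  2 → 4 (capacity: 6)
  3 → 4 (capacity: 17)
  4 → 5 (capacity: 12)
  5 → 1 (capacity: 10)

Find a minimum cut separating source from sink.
Min cut value = 12, edges: (4,5)

Min cut value: 12
Partition: S = [0, 1, 2, 3, 4], T = [5]
Cut edges: (4,5)

By max-flow min-cut theorem, max flow = min cut = 12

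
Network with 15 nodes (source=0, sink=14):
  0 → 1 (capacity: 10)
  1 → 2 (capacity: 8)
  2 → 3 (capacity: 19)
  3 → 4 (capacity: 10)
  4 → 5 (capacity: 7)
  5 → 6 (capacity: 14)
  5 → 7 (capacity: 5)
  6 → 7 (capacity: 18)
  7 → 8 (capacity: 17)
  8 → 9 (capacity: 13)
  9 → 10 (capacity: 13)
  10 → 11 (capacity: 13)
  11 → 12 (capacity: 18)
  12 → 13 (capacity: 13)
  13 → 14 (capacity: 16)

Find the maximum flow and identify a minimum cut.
Max flow = 7, Min cut edges: (4,5)

Maximum flow: 7
Minimum cut: (4,5)
Partition: S = [0, 1, 2, 3, 4], T = [5, 6, 7, 8, 9, 10, 11, 12, 13, 14]

Max-flow min-cut theorem verified: both equal 7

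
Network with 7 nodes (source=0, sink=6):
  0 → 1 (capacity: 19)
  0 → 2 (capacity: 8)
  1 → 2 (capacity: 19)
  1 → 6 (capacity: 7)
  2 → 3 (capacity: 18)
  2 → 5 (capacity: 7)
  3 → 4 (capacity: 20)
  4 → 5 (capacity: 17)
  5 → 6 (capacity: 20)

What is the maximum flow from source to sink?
Maximum flow = 27

Max flow: 27

Flow assignment:
  0 → 1: 19/19
  0 → 2: 8/8
  1 → 2: 12/19
  1 → 6: 7/7
  2 → 3: 13/18
  2 → 5: 7/7
  3 → 4: 13/20
  4 → 5: 13/17
  5 → 6: 20/20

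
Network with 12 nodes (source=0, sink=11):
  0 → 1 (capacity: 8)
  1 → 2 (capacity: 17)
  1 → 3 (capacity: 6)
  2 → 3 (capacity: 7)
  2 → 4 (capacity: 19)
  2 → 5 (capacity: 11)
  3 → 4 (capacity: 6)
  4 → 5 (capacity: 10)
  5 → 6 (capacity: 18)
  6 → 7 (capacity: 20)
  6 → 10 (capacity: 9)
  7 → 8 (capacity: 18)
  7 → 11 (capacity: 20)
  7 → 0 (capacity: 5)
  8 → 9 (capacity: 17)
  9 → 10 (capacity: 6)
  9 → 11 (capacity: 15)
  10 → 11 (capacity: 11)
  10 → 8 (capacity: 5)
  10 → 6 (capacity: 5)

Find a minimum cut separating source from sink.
Min cut value = 8, edges: (0,1)

Min cut value: 8
Partition: S = [0], T = [1, 2, 3, 4, 5, 6, 7, 8, 9, 10, 11]
Cut edges: (0,1)

By max-flow min-cut theorem, max flow = min cut = 8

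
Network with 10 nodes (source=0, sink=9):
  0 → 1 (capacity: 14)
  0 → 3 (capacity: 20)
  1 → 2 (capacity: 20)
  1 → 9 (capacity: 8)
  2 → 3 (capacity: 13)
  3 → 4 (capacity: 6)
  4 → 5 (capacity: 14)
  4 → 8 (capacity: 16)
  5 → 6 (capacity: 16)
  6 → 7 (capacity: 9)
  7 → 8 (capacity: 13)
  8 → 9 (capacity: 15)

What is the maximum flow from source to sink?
Maximum flow = 14

Max flow: 14

Flow assignment:
  0 → 1: 8/14
  0 → 3: 6/20
  1 → 9: 8/8
  3 → 4: 6/6
  4 → 8: 6/16
  8 → 9: 6/15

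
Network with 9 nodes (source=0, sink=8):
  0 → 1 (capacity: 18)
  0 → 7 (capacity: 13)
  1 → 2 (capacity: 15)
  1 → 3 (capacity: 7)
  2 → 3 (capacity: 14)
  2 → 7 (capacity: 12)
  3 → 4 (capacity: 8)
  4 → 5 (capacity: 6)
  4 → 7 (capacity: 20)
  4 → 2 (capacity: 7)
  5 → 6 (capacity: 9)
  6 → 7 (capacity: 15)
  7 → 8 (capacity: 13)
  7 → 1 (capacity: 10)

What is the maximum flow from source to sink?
Maximum flow = 13

Max flow: 13

Flow assignment:
  0 → 1: 13/18
  1 → 2: 15/15
  1 → 3: 3/7
  2 → 3: 3/14
  2 → 7: 12/12
  3 → 4: 6/8
  4 → 7: 6/20
  7 → 8: 13/13
  7 → 1: 5/10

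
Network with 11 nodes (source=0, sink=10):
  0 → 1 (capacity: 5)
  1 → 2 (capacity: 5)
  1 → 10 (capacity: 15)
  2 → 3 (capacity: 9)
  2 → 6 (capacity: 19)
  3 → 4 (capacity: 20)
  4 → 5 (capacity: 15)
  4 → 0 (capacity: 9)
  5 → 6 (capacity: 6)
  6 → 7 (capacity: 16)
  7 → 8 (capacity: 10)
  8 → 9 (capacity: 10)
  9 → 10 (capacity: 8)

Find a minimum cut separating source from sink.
Min cut value = 5, edges: (0,1)

Min cut value: 5
Partition: S = [0], T = [1, 2, 3, 4, 5, 6, 7, 8, 9, 10]
Cut edges: (0,1)

By max-flow min-cut theorem, max flow = min cut = 5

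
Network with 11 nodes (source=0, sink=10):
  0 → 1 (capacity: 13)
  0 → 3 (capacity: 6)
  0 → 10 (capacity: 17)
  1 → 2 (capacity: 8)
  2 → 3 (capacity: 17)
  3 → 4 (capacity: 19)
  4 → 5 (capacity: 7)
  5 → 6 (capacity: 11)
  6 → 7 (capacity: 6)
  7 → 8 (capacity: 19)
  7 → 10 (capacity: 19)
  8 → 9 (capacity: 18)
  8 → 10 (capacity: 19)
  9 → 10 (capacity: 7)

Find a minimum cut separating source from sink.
Min cut value = 23, edges: (0,10), (6,7)

Min cut value: 23
Partition: S = [0, 1, 2, 3, 4, 5, 6], T = [7, 8, 9, 10]
Cut edges: (0,10), (6,7)

By max-flow min-cut theorem, max flow = min cut = 23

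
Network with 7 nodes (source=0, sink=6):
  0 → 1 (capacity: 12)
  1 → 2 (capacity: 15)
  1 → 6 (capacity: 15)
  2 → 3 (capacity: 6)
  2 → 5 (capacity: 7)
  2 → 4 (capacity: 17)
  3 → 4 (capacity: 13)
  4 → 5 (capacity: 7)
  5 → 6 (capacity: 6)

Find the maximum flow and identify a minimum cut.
Max flow = 12, Min cut edges: (0,1)

Maximum flow: 12
Minimum cut: (0,1)
Partition: S = [0], T = [1, 2, 3, 4, 5, 6]

Max-flow min-cut theorem verified: both equal 12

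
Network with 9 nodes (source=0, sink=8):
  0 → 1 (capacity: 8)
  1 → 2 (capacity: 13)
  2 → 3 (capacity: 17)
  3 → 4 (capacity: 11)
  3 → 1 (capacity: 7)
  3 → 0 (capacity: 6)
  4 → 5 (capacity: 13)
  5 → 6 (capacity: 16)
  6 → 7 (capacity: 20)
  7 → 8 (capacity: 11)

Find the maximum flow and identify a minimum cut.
Max flow = 8, Min cut edges: (0,1)

Maximum flow: 8
Minimum cut: (0,1)
Partition: S = [0], T = [1, 2, 3, 4, 5, 6, 7, 8]

Max-flow min-cut theorem verified: both equal 8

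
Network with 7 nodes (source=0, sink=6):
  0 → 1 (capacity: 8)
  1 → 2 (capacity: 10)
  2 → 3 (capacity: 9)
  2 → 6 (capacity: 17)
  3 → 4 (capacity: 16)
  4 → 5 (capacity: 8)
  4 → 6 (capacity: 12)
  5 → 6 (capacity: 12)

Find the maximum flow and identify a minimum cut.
Max flow = 8, Min cut edges: (0,1)

Maximum flow: 8
Minimum cut: (0,1)
Partition: S = [0], T = [1, 2, 3, 4, 5, 6]

Max-flow min-cut theorem verified: both equal 8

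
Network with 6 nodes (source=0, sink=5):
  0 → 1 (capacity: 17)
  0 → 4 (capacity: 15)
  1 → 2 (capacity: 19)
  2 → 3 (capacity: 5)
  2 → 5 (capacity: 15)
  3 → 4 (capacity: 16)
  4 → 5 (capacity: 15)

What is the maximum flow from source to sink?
Maximum flow = 30

Max flow: 30

Flow assignment:
  0 → 1: 17/17
  0 → 4: 13/15
  1 → 2: 17/19
  2 → 3: 2/5
  2 → 5: 15/15
  3 → 4: 2/16
  4 → 5: 15/15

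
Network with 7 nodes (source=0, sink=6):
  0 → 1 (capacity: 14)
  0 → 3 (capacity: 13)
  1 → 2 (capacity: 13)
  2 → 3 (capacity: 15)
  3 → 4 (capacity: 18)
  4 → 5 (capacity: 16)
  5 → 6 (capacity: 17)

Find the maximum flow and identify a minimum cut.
Max flow = 16, Min cut edges: (4,5)

Maximum flow: 16
Minimum cut: (4,5)
Partition: S = [0, 1, 2, 3, 4], T = [5, 6]

Max-flow min-cut theorem verified: both equal 16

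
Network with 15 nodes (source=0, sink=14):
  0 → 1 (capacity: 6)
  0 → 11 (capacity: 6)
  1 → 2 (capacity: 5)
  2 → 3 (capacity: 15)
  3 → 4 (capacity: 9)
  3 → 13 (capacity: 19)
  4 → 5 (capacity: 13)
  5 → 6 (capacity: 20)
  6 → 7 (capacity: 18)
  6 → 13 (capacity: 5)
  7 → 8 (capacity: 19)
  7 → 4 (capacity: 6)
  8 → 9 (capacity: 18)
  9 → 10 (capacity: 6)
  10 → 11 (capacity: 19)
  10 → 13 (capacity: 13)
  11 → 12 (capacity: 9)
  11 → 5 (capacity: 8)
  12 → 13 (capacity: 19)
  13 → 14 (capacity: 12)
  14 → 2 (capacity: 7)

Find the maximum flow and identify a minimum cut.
Max flow = 11, Min cut edges: (0,11), (1,2)

Maximum flow: 11
Minimum cut: (0,11), (1,2)
Partition: S = [0, 1], T = [2, 3, 4, 5, 6, 7, 8, 9, 10, 11, 12, 13, 14]

Max-flow min-cut theorem verified: both equal 11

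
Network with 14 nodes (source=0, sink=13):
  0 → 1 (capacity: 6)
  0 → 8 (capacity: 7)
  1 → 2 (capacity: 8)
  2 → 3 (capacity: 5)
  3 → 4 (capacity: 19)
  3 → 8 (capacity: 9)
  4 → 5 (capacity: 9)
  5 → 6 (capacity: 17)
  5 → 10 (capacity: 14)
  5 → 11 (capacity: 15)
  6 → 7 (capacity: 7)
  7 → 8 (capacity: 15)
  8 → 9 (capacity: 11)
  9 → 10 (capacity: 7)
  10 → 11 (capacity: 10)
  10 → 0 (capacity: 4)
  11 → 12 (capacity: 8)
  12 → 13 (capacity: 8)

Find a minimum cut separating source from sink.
Min cut value = 8, edges: (12,13)

Min cut value: 8
Partition: S = [0, 1, 2, 3, 4, 5, 6, 7, 8, 9, 10, 11, 12], T = [13]
Cut edges: (12,13)

By max-flow min-cut theorem, max flow = min cut = 8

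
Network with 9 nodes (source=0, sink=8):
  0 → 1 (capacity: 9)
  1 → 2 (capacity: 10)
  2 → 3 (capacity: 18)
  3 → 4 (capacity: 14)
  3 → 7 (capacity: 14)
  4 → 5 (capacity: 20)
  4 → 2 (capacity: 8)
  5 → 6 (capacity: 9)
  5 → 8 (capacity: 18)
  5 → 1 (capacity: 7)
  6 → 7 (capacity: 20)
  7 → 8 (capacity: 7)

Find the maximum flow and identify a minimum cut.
Max flow = 9, Min cut edges: (0,1)

Maximum flow: 9
Minimum cut: (0,1)
Partition: S = [0], T = [1, 2, 3, 4, 5, 6, 7, 8]

Max-flow min-cut theorem verified: both equal 9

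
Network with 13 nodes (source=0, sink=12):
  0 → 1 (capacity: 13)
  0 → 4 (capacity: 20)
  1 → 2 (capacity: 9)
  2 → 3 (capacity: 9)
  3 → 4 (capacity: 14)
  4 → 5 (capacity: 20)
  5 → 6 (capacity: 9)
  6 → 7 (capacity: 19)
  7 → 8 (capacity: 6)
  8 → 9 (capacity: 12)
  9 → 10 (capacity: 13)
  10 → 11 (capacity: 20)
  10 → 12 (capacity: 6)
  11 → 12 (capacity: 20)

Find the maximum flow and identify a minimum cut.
Max flow = 6, Min cut edges: (7,8)

Maximum flow: 6
Minimum cut: (7,8)
Partition: S = [0, 1, 2, 3, 4, 5, 6, 7], T = [8, 9, 10, 11, 12]

Max-flow min-cut theorem verified: both equal 6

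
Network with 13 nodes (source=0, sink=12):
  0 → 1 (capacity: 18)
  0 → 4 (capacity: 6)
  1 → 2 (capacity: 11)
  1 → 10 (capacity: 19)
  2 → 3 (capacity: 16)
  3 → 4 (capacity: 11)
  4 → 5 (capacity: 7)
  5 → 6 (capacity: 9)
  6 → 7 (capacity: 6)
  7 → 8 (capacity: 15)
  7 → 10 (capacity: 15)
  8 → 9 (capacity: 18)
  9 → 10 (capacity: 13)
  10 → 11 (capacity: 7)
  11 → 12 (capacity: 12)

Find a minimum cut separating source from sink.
Min cut value = 7, edges: (10,11)

Min cut value: 7
Partition: S = [0, 1, 2, 3, 4, 5, 6, 7, 8, 9, 10], T = [11, 12]
Cut edges: (10,11)

By max-flow min-cut theorem, max flow = min cut = 7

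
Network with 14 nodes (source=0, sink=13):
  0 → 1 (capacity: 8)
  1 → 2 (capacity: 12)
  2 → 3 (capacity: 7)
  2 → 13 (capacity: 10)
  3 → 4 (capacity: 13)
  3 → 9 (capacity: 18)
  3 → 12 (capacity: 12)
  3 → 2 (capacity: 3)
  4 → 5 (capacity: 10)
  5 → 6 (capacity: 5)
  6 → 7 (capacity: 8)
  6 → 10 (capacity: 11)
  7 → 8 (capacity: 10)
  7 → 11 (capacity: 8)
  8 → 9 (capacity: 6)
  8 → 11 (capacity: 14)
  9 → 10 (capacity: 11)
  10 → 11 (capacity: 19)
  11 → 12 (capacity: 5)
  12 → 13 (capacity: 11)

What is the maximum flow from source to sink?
Maximum flow = 8

Max flow: 8

Flow assignment:
  0 → 1: 8/8
  1 → 2: 8/12
  2 → 13: 8/10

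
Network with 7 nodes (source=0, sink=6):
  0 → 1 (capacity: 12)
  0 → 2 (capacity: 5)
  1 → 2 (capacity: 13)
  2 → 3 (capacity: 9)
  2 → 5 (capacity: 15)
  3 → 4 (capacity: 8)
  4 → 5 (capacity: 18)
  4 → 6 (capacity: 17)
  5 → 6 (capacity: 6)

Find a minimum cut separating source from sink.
Min cut value = 14, edges: (3,4), (5,6)

Min cut value: 14
Partition: S = [0, 1, 2, 3, 5], T = [4, 6]
Cut edges: (3,4), (5,6)

By max-flow min-cut theorem, max flow = min cut = 14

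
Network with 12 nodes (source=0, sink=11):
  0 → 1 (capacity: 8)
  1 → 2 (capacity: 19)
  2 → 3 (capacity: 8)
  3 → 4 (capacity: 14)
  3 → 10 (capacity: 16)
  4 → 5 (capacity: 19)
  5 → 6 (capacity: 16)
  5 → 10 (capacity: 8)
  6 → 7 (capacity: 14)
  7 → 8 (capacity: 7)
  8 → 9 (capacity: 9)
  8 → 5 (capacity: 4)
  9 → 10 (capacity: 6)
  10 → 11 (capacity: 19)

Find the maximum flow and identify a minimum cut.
Max flow = 8, Min cut edges: (2,3)

Maximum flow: 8
Minimum cut: (2,3)
Partition: S = [0, 1, 2], T = [3, 4, 5, 6, 7, 8, 9, 10, 11]

Max-flow min-cut theorem verified: both equal 8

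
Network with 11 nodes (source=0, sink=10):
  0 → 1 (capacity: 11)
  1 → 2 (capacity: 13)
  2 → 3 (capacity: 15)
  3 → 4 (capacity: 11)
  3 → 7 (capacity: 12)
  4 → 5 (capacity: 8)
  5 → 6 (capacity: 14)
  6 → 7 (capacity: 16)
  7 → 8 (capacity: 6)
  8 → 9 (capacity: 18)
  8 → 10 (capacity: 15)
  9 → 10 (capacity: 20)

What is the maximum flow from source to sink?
Maximum flow = 6

Max flow: 6

Flow assignment:
  0 → 1: 6/11
  1 → 2: 6/13
  2 → 3: 6/15
  3 → 7: 6/12
  7 → 8: 6/6
  8 → 10: 6/15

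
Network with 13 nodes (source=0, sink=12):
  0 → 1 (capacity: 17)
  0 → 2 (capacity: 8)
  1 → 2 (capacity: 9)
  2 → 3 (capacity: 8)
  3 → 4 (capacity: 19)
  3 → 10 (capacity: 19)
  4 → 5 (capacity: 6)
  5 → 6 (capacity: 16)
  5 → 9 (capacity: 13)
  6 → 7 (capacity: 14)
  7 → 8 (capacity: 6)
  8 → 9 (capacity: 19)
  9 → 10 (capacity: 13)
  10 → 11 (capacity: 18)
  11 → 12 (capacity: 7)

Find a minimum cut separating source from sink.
Min cut value = 7, edges: (11,12)

Min cut value: 7
Partition: S = [0, 1, 2, 3, 4, 5, 6, 7, 8, 9, 10, 11], T = [12]
Cut edges: (11,12)

By max-flow min-cut theorem, max flow = min cut = 7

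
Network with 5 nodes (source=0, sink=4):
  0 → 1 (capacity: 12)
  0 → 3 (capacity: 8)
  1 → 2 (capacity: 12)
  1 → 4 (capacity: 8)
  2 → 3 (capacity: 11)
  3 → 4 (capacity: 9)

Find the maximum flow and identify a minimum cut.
Max flow = 17, Min cut edges: (1,4), (3,4)

Maximum flow: 17
Minimum cut: (1,4), (3,4)
Partition: S = [0, 1, 2, 3], T = [4]

Max-flow min-cut theorem verified: both equal 17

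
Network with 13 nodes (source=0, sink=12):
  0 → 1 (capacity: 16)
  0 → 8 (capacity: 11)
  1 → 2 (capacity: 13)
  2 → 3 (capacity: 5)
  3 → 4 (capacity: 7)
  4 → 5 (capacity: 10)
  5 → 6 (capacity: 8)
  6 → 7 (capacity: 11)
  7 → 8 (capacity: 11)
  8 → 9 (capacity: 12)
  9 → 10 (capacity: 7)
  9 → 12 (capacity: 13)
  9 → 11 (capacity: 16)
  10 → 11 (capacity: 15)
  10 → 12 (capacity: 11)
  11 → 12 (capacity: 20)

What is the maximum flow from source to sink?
Maximum flow = 12

Max flow: 12

Flow assignment:
  0 → 1: 5/16
  0 → 8: 7/11
  1 → 2: 5/13
  2 → 3: 5/5
  3 → 4: 5/7
  4 → 5: 5/10
  5 → 6: 5/8
  6 → 7: 5/11
  7 → 8: 5/11
  8 → 9: 12/12
  9 → 12: 12/13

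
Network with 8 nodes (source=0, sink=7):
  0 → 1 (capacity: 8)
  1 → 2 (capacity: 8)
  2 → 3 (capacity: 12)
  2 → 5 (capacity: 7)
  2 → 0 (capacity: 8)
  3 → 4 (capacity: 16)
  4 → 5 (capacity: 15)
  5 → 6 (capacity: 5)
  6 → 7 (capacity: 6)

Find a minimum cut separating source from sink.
Min cut value = 5, edges: (5,6)

Min cut value: 5
Partition: S = [0, 1, 2, 3, 4, 5], T = [6, 7]
Cut edges: (5,6)

By max-flow min-cut theorem, max flow = min cut = 5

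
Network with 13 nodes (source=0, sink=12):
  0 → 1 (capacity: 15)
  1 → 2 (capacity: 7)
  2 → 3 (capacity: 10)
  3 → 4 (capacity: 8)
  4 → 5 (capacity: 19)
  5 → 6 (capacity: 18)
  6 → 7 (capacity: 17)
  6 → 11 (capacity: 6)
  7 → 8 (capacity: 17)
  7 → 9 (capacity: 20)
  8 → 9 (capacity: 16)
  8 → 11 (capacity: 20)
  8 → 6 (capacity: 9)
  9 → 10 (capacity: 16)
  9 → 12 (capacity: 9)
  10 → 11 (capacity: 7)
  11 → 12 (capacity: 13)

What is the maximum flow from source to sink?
Maximum flow = 7

Max flow: 7

Flow assignment:
  0 → 1: 7/15
  1 → 2: 7/7
  2 → 3: 7/10
  3 → 4: 7/8
  4 → 5: 7/19
  5 → 6: 7/18
  6 → 7: 1/17
  6 → 11: 6/6
  7 → 9: 1/20
  9 → 12: 1/9
  11 → 12: 6/13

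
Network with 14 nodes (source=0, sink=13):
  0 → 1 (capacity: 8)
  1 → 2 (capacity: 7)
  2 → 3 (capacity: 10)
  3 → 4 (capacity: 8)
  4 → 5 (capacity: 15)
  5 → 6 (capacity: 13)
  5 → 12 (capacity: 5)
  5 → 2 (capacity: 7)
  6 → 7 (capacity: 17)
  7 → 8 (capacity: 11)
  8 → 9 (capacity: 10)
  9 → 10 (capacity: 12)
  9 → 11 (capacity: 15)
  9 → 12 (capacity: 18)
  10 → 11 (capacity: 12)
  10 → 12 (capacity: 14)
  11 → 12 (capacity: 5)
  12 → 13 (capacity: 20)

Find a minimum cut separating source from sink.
Min cut value = 7, edges: (1,2)

Min cut value: 7
Partition: S = [0, 1], T = [2, 3, 4, 5, 6, 7, 8, 9, 10, 11, 12, 13]
Cut edges: (1,2)

By max-flow min-cut theorem, max flow = min cut = 7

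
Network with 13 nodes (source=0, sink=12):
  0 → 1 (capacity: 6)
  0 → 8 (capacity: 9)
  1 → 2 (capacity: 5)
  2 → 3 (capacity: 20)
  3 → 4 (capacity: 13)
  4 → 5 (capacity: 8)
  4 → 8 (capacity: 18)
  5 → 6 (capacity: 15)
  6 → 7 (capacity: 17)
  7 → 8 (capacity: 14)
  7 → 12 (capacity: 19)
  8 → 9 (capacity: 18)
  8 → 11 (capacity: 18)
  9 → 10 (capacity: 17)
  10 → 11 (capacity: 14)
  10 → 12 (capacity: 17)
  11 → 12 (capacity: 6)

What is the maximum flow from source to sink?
Maximum flow = 14

Max flow: 14

Flow assignment:
  0 → 1: 5/6
  0 → 8: 9/9
  1 → 2: 5/5
  2 → 3: 5/20
  3 → 4: 5/13
  4 → 8: 5/18
  8 → 9: 8/18
  8 → 11: 6/18
  9 → 10: 8/17
  10 → 12: 8/17
  11 → 12: 6/6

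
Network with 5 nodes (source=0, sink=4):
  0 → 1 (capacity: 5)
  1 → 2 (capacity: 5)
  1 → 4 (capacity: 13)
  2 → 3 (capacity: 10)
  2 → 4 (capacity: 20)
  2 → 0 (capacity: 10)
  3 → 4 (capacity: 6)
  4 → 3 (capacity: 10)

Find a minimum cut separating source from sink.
Min cut value = 5, edges: (0,1)

Min cut value: 5
Partition: S = [0], T = [1, 2, 3, 4]
Cut edges: (0,1)

By max-flow min-cut theorem, max flow = min cut = 5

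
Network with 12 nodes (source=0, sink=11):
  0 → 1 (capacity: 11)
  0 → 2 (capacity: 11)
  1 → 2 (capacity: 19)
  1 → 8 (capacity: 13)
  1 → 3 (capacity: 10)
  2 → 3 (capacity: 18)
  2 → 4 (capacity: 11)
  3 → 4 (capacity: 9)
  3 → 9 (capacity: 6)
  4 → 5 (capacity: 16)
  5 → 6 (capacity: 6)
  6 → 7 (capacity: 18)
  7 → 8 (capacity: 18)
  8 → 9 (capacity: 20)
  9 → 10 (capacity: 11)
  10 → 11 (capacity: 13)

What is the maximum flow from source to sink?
Maximum flow = 11

Max flow: 11

Flow assignment:
  0 → 2: 11/11
  2 → 3: 11/18
  3 → 4: 5/9
  3 → 9: 6/6
  4 → 5: 5/16
  5 → 6: 5/6
  6 → 7: 5/18
  7 → 8: 5/18
  8 → 9: 5/20
  9 → 10: 11/11
  10 → 11: 11/13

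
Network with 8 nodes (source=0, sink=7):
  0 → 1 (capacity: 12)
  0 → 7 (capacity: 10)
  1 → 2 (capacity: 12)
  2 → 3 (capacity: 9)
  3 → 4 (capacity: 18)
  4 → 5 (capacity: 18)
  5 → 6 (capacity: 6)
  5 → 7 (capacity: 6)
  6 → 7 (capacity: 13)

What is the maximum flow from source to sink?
Maximum flow = 19

Max flow: 19

Flow assignment:
  0 → 1: 9/12
  0 → 7: 10/10
  1 → 2: 9/12
  2 → 3: 9/9
  3 → 4: 9/18
  4 → 5: 9/18
  5 → 6: 3/6
  5 → 7: 6/6
  6 → 7: 3/13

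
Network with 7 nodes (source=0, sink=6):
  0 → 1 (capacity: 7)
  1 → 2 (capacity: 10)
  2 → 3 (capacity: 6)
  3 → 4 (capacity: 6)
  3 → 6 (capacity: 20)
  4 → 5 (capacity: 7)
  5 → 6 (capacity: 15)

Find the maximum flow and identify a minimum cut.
Max flow = 6, Min cut edges: (2,3)

Maximum flow: 6
Minimum cut: (2,3)
Partition: S = [0, 1, 2], T = [3, 4, 5, 6]

Max-flow min-cut theorem verified: both equal 6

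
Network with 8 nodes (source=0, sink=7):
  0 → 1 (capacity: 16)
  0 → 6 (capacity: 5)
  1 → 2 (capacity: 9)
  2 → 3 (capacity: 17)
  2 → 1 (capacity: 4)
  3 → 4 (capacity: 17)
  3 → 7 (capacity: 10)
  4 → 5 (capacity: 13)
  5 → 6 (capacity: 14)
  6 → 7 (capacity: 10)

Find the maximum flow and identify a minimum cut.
Max flow = 14, Min cut edges: (0,6), (1,2)

Maximum flow: 14
Minimum cut: (0,6), (1,2)
Partition: S = [0, 1], T = [2, 3, 4, 5, 6, 7]

Max-flow min-cut theorem verified: both equal 14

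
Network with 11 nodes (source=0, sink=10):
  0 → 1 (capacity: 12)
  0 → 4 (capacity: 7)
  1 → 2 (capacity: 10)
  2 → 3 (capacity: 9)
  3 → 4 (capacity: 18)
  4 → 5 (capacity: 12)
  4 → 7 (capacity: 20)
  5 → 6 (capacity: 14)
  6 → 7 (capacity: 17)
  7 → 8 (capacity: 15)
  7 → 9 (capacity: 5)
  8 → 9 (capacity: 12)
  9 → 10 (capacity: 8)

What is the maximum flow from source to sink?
Maximum flow = 8

Max flow: 8

Flow assignment:
  0 → 1: 8/12
  1 → 2: 8/10
  2 → 3: 8/9
  3 → 4: 8/18
  4 → 7: 8/20
  7 → 8: 3/15
  7 → 9: 5/5
  8 → 9: 3/12
  9 → 10: 8/8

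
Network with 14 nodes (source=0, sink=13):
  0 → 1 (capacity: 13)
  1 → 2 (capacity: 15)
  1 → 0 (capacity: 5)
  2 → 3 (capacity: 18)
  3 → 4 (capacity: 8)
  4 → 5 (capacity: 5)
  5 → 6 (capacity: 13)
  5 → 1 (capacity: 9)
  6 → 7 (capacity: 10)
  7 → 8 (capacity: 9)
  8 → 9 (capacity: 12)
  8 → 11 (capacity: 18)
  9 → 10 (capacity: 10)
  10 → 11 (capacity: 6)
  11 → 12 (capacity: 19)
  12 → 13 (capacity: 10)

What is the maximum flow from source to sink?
Maximum flow = 5

Max flow: 5

Flow assignment:
  0 → 1: 5/13
  1 → 2: 5/15
  2 → 3: 5/18
  3 → 4: 5/8
  4 → 5: 5/5
  5 → 6: 5/13
  6 → 7: 5/10
  7 → 8: 5/9
  8 → 11: 5/18
  11 → 12: 5/19
  12 → 13: 5/10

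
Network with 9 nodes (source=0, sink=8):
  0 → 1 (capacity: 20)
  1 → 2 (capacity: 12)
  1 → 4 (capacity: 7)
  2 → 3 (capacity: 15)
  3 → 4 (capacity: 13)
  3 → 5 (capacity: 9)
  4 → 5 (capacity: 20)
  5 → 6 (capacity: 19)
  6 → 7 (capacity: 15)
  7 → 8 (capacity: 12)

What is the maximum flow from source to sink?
Maximum flow = 12

Max flow: 12

Flow assignment:
  0 → 1: 12/20
  1 → 2: 12/12
  2 → 3: 12/15
  3 → 4: 3/13
  3 → 5: 9/9
  4 → 5: 3/20
  5 → 6: 12/19
  6 → 7: 12/15
  7 → 8: 12/12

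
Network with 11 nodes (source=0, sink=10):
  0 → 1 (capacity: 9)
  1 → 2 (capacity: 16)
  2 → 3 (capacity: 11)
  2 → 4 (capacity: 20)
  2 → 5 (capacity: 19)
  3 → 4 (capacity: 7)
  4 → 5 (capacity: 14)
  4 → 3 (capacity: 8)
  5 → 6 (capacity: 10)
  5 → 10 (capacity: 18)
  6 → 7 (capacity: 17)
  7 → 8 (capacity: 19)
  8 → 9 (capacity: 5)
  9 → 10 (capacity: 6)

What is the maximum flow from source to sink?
Maximum flow = 9

Max flow: 9

Flow assignment:
  0 → 1: 9/9
  1 → 2: 9/16
  2 → 5: 9/19
  5 → 10: 9/18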